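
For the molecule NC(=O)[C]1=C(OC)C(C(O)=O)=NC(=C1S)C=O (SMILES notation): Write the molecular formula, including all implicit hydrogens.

C9H8N2O5S

Walk through each heavy atom and fill implicit hydrogens from standard valence (C 4, N 3, O 2, S 2, halogen 1):
  atom 1: N, bond orders sum to 1 (valence 3) → 2 H
  atom 2: C, bond orders sum to 4 (valence 4) → 0 H
  atom 3: O, bond orders sum to 2 (valence 2) → 0 H
  atom 4: C with explicit H count 0
  atom 5: C, bond orders sum to 4 (valence 4) → 0 H
  atom 6: O, bond orders sum to 2 (valence 2) → 0 H
  atom 7: C, bond orders sum to 1 (valence 4) → 3 H
  atom 8: C, bond orders sum to 4 (valence 4) → 0 H
  atom 9: C, bond orders sum to 4 (valence 4) → 0 H
  atom 10: O, bond orders sum to 1 (valence 2) → 1 H
  atom 11: O, bond orders sum to 2 (valence 2) → 0 H
  atom 12: N, bond orders sum to 3 (valence 3) → 0 H
  atom 13: C, bond orders sum to 4 (valence 4) → 0 H
  atom 14: C, bond orders sum to 4 (valence 4) → 0 H
  atom 15: S, bond orders sum to 1 (valence 2) → 1 H
  atom 16: C, bond orders sum to 3 (valence 4) → 1 H
  atom 17: O, bond orders sum to 2 (valence 2) → 0 H
Totals → C:9, H:8, N:2, O:5, S:1.
In Hill order: C9H8N2O5S.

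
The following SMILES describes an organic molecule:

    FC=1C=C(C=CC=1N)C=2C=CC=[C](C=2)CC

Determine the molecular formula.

Walk through each heavy atom and fill implicit hydrogens from standard valence (C 4, N 3, O 2, S 2, halogen 1):
  atom 1: F (halogen, monovalent) → 0 H
  atom 2: C, bond orders sum to 4 (valence 4) → 0 H
  atom 3: C, bond orders sum to 3 (valence 4) → 1 H
  atom 4: C, bond orders sum to 4 (valence 4) → 0 H
  atom 5: C, bond orders sum to 3 (valence 4) → 1 H
  atom 6: C, bond orders sum to 3 (valence 4) → 1 H
  atom 7: C, bond orders sum to 4 (valence 4) → 0 H
  atom 8: N, bond orders sum to 1 (valence 3) → 2 H
  atom 9: C, bond orders sum to 4 (valence 4) → 0 H
  atom 10: C, bond orders sum to 3 (valence 4) → 1 H
  atom 11: C, bond orders sum to 3 (valence 4) → 1 H
  atom 12: C, bond orders sum to 3 (valence 4) → 1 H
  atom 13: C with explicit H count 0
  atom 14: C, bond orders sum to 3 (valence 4) → 1 H
  atom 15: C, bond orders sum to 2 (valence 4) → 2 H
  atom 16: C, bond orders sum to 1 (valence 4) → 3 H
Totals → C:14, H:14, F:1, N:1.

C14H14FN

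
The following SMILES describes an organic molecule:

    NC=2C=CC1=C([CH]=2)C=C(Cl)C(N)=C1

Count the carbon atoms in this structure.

10

Count every carbon token in the SMILES (each C, including those in ring-closure positions and inside branches).
Carbon count: 10.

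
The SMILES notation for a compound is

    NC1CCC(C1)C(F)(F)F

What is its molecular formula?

Walk through each heavy atom and fill implicit hydrogens from standard valence (C 4, N 3, O 2, S 2, halogen 1):
  atom 1: N, bond orders sum to 1 (valence 3) → 2 H
  atom 2: C, bond orders sum to 3 (valence 4) → 1 H
  atom 3: C, bond orders sum to 2 (valence 4) → 2 H
  atom 4: C, bond orders sum to 2 (valence 4) → 2 H
  atom 5: C, bond orders sum to 3 (valence 4) → 1 H
  atom 6: C, bond orders sum to 2 (valence 4) → 2 H
  atom 7: C, bond orders sum to 4 (valence 4) → 0 H
  atom 8: F (halogen, monovalent) → 0 H
  atom 9: F (halogen, monovalent) → 0 H
  atom 10: F (halogen, monovalent) → 0 H
Totals → C:6, H:10, F:3, N:1.
In Hill order: C6H10F3N.

C6H10F3N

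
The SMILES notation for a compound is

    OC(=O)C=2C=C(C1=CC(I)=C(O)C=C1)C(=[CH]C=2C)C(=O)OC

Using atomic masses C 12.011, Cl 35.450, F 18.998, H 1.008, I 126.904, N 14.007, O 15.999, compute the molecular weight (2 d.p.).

First, the molecular formula is C16H13IO5 (counting implicit H from valence).
  C: 16 × 12.011 = 192.176
  H: 13 × 1.008 = 13.104
  I: 1 × 126.904 = 126.904
  O: 5 × 15.999 = 79.995
Sum: 16×12.011 + 13×1.008 + 1×126.904 + 5×15.999 = 412.179 → 412.18 g/mol.

412.18 g/mol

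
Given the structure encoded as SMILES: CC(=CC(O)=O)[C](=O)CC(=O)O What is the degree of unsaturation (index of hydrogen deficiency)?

4

Degree of unsaturation = (number of rings) + (number of π bonds).
Ring closures in the SMILES: 0.
π bonds: 4 double bonds (each 1 DoU) → 4 DoU from unsaturation.
Total DoU = 0 + 4 = 4.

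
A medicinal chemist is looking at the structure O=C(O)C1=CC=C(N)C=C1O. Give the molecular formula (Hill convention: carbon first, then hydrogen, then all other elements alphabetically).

C7H7NO3

Walk through each heavy atom and fill implicit hydrogens from standard valence (C 4, N 3, O 2, S 2, halogen 1):
  atom 1: O, bond orders sum to 2 (valence 2) → 0 H
  atom 2: C, bond orders sum to 4 (valence 4) → 0 H
  atom 3: O, bond orders sum to 1 (valence 2) → 1 H
  atom 4: C, bond orders sum to 4 (valence 4) → 0 H
  atom 5: C, bond orders sum to 3 (valence 4) → 1 H
  atom 6: C, bond orders sum to 3 (valence 4) → 1 H
  atom 7: C, bond orders sum to 4 (valence 4) → 0 H
  atom 8: N, bond orders sum to 1 (valence 3) → 2 H
  atom 9: C, bond orders sum to 3 (valence 4) → 1 H
  atom 10: C, bond orders sum to 4 (valence 4) → 0 H
  atom 11: O, bond orders sum to 1 (valence 2) → 1 H
Totals → C:7, H:7, N:1, O:3.
In Hill order: C7H7NO3.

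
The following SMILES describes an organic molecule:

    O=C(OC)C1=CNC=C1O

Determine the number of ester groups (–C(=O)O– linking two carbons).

The ester motif appears at heavy-atom position 2 in the SMILES.
Other groups present: 1 hydroxyl.
Ester count: 1.

1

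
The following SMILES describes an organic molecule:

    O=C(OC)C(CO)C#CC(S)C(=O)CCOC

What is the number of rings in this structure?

In SMILES, each pair of matching ring-closure digits denotes one ring-closing bond; the number of such bonds equals the number of independent rings.
Ring-closure bonds here: 0.

0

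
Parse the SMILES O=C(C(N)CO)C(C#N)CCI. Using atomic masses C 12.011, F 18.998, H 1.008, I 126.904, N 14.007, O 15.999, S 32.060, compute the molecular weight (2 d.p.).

282.08 g/mol

First, the molecular formula is C7H11IN2O2 (counting implicit H from valence).
  C: 7 × 12.011 = 84.077
  H: 11 × 1.008 = 11.088
  I: 1 × 126.904 = 126.904
  N: 2 × 14.007 = 28.014
  O: 2 × 15.999 = 31.998
Sum: 7×12.011 + 11×1.008 + 1×126.904 + 2×14.007 + 2×15.999 = 282.081 → 282.08 g/mol.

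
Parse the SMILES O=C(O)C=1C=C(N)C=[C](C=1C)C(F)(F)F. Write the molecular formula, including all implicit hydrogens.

Walk through each heavy atom and fill implicit hydrogens from standard valence (C 4, N 3, O 2, S 2, halogen 1):
  atom 1: O, bond orders sum to 2 (valence 2) → 0 H
  atom 2: C, bond orders sum to 4 (valence 4) → 0 H
  atom 3: O, bond orders sum to 1 (valence 2) → 1 H
  atom 4: C, bond orders sum to 4 (valence 4) → 0 H
  atom 5: C, bond orders sum to 3 (valence 4) → 1 H
  atom 6: C, bond orders sum to 4 (valence 4) → 0 H
  atom 7: N, bond orders sum to 1 (valence 3) → 2 H
  atom 8: C, bond orders sum to 3 (valence 4) → 1 H
  atom 9: C with explicit H count 0
  atom 10: C, bond orders sum to 4 (valence 4) → 0 H
  atom 11: C, bond orders sum to 1 (valence 4) → 3 H
  atom 12: C, bond orders sum to 4 (valence 4) → 0 H
  atom 13: F (halogen, monovalent) → 0 H
  atom 14: F (halogen, monovalent) → 0 H
  atom 15: F (halogen, monovalent) → 0 H
Totals → C:9, H:8, F:3, N:1, O:2.
In Hill order: C9H8F3NO2.

C9H8F3NO2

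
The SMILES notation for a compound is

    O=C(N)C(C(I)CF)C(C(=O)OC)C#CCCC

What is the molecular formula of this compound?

C12H17FINO3

Walk through each heavy atom and fill implicit hydrogens from standard valence (C 4, N 3, O 2, S 2, halogen 1):
  atom 1: O, bond orders sum to 2 (valence 2) → 0 H
  atom 2: C, bond orders sum to 4 (valence 4) → 0 H
  atom 3: N, bond orders sum to 1 (valence 3) → 2 H
  atom 4: C, bond orders sum to 3 (valence 4) → 1 H
  atom 5: C, bond orders sum to 3 (valence 4) → 1 H
  atom 6: I (halogen, monovalent) → 0 H
  atom 7: C, bond orders sum to 2 (valence 4) → 2 H
  atom 8: F (halogen, monovalent) → 0 H
  atom 9: C, bond orders sum to 3 (valence 4) → 1 H
  atom 10: C, bond orders sum to 4 (valence 4) → 0 H
  atom 11: O, bond orders sum to 2 (valence 2) → 0 H
  atom 12: O, bond orders sum to 2 (valence 2) → 0 H
  atom 13: C, bond orders sum to 1 (valence 4) → 3 H
  atom 14: C, bond orders sum to 4 (valence 4) → 0 H
  atom 15: C, bond orders sum to 4 (valence 4) → 0 H
  atom 16: C, bond orders sum to 2 (valence 4) → 2 H
  atom 17: C, bond orders sum to 2 (valence 4) → 2 H
  atom 18: C, bond orders sum to 1 (valence 4) → 3 H
Totals → C:12, H:17, F:1, I:1, N:1, O:3.
In Hill order: C12H17FINO3.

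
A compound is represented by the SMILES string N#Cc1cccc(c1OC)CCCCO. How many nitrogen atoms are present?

Scan the SMILES for N atoms (remember two-letter symbols like Cl and Br are single atoms).
Nitrogen count: 1.

1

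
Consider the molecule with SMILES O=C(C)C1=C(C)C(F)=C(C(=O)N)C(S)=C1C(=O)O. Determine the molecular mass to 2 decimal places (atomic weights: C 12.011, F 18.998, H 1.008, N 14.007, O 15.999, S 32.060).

271.26 g/mol

First, the molecular formula is C11H10FNO4S (counting implicit H from valence).
  C: 11 × 12.011 = 132.121
  F: 1 × 18.998 = 18.998
  H: 10 × 1.008 = 10.080
  N: 1 × 14.007 = 14.007
  O: 4 × 15.999 = 63.996
  S: 1 × 32.060 = 32.060
Sum: 11×12.011 + 1×18.998 + 10×1.008 + 1×14.007 + 4×15.999 + 1×32.060 = 271.262 → 271.26 g/mol.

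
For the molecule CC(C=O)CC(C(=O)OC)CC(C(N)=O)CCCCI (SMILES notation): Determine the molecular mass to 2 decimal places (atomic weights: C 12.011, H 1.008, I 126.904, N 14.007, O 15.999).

397.25 g/mol

First, the molecular formula is C14H24INO4 (counting implicit H from valence).
  C: 14 × 12.011 = 168.154
  H: 24 × 1.008 = 24.192
  I: 1 × 126.904 = 126.904
  N: 1 × 14.007 = 14.007
  O: 4 × 15.999 = 63.996
Sum: 14×12.011 + 24×1.008 + 1×126.904 + 1×14.007 + 4×15.999 = 397.253 → 397.25 g/mol.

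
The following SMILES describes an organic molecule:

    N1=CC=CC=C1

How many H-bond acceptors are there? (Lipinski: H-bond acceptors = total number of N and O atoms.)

N atoms: 1; O atoms: 0.
Lipinski HBA = 1 + 0 = 1.

1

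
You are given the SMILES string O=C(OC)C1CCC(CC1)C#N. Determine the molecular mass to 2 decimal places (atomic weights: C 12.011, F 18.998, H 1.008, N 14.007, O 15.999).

167.21 g/mol

First, the molecular formula is C9H13NO2 (counting implicit H from valence).
  C: 9 × 12.011 = 108.099
  H: 13 × 1.008 = 13.104
  N: 1 × 14.007 = 14.007
  O: 2 × 15.999 = 31.998
Sum: 9×12.011 + 13×1.008 + 1×14.007 + 2×15.999 = 167.208 → 167.21 g/mol.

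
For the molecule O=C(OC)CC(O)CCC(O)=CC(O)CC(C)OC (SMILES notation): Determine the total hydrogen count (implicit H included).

Walk through each heavy atom and fill implicit hydrogens from standard valence (C 4, N 3, O 2, S 2, halogen 1):
  atom 1: O, bond orders sum to 2 (valence 2) → 0 H
  atom 2: C, bond orders sum to 4 (valence 4) → 0 H
  atom 3: O, bond orders sum to 2 (valence 2) → 0 H
  atom 4: C, bond orders sum to 1 (valence 4) → 3 H
  atom 5: C, bond orders sum to 2 (valence 4) → 2 H
  atom 6: C, bond orders sum to 3 (valence 4) → 1 H
  atom 7: O, bond orders sum to 1 (valence 2) → 1 H
  atom 8: C, bond orders sum to 2 (valence 4) → 2 H
  atom 9: C, bond orders sum to 2 (valence 4) → 2 H
  atom 10: C, bond orders sum to 4 (valence 4) → 0 H
  atom 11: O, bond orders sum to 1 (valence 2) → 1 H
  atom 12: C, bond orders sum to 3 (valence 4) → 1 H
  atom 13: C, bond orders sum to 3 (valence 4) → 1 H
  atom 14: O, bond orders sum to 1 (valence 2) → 1 H
  atom 15: C, bond orders sum to 2 (valence 4) → 2 H
  atom 16: C, bond orders sum to 3 (valence 4) → 1 H
  atom 17: C, bond orders sum to 1 (valence 4) → 3 H
  atom 18: O, bond orders sum to 2 (valence 2) → 0 H
  atom 19: C, bond orders sum to 1 (valence 4) → 3 H
Total hydrogens: 24.

24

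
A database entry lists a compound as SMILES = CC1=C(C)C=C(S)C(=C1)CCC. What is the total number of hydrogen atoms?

Walk through each heavy atom and fill implicit hydrogens from standard valence (C 4, N 3, O 2, S 2, halogen 1):
  atom 1: C, bond orders sum to 1 (valence 4) → 3 H
  atom 2: C, bond orders sum to 4 (valence 4) → 0 H
  atom 3: C, bond orders sum to 4 (valence 4) → 0 H
  atom 4: C, bond orders sum to 1 (valence 4) → 3 H
  atom 5: C, bond orders sum to 3 (valence 4) → 1 H
  atom 6: C, bond orders sum to 4 (valence 4) → 0 H
  atom 7: S, bond orders sum to 1 (valence 2) → 1 H
  atom 8: C, bond orders sum to 4 (valence 4) → 0 H
  atom 9: C, bond orders sum to 3 (valence 4) → 1 H
  atom 10: C, bond orders sum to 2 (valence 4) → 2 H
  atom 11: C, bond orders sum to 2 (valence 4) → 2 H
  atom 12: C, bond orders sum to 1 (valence 4) → 3 H
Total hydrogens: 16.

16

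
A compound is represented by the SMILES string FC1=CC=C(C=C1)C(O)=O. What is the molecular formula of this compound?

Walk through each heavy atom and fill implicit hydrogens from standard valence (C 4, N 3, O 2, S 2, halogen 1):
  atom 1: F (halogen, monovalent) → 0 H
  atom 2: C, bond orders sum to 4 (valence 4) → 0 H
  atom 3: C, bond orders sum to 3 (valence 4) → 1 H
  atom 4: C, bond orders sum to 3 (valence 4) → 1 H
  atom 5: C, bond orders sum to 4 (valence 4) → 0 H
  atom 6: C, bond orders sum to 3 (valence 4) → 1 H
  atom 7: C, bond orders sum to 3 (valence 4) → 1 H
  atom 8: C, bond orders sum to 4 (valence 4) → 0 H
  atom 9: O, bond orders sum to 1 (valence 2) → 1 H
  atom 10: O, bond orders sum to 2 (valence 2) → 0 H
Totals → C:7, H:5, F:1, O:2.

C7H5FO2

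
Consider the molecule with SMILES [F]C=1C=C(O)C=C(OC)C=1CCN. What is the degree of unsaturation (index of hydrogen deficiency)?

4

Molecular formula: C9H12FNO2.
DoU = (2C + 2 + N − H − X) / 2, where X is the halogen count and O/S are ignored.
    = (2·9 + 2 + 1 − 12 − 1) / 2 = 8 / 2 = 4.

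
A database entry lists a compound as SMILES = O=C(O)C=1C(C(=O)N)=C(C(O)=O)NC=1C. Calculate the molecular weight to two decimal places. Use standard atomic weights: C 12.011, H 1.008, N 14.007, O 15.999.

212.16 g/mol

First, the molecular formula is C8H8N2O5 (counting implicit H from valence).
  C: 8 × 12.011 = 96.088
  H: 8 × 1.008 = 8.064
  N: 2 × 14.007 = 28.014
  O: 5 × 15.999 = 79.995
Sum: 8×12.011 + 8×1.008 + 2×14.007 + 5×15.999 = 212.161 → 212.16 g/mol.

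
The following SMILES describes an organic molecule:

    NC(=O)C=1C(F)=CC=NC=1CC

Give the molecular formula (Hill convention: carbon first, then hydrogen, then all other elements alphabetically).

C8H9FN2O

Walk through each heavy atom and fill implicit hydrogens from standard valence (C 4, N 3, O 2, S 2, halogen 1):
  atom 1: N, bond orders sum to 1 (valence 3) → 2 H
  atom 2: C, bond orders sum to 4 (valence 4) → 0 H
  atom 3: O, bond orders sum to 2 (valence 2) → 0 H
  atom 4: C, bond orders sum to 4 (valence 4) → 0 H
  atom 5: C, bond orders sum to 4 (valence 4) → 0 H
  atom 6: F (halogen, monovalent) → 0 H
  atom 7: C, bond orders sum to 3 (valence 4) → 1 H
  atom 8: C, bond orders sum to 3 (valence 4) → 1 H
  atom 9: N, bond orders sum to 3 (valence 3) → 0 H
  atom 10: C, bond orders sum to 4 (valence 4) → 0 H
  atom 11: C, bond orders sum to 2 (valence 4) → 2 H
  atom 12: C, bond orders sum to 1 (valence 4) → 3 H
Totals → C:8, H:9, F:1, N:2, O:1.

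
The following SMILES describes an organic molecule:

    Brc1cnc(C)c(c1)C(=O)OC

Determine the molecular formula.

C8H8BrNO2

Walk through each heavy atom and fill implicit hydrogens from standard valence (C 4, N 3, O 2, S 2, halogen 1); for lowercase aromatic atoms, an aromatic c carries 1 H when it has two neighbours and 0 H with three, and aromatic n carries 0 H:
  atom 1: Br (halogen, monovalent) → 0 H
  atom 2: aromatic c, 3 neighbours → 0 H
  atom 3: aromatic c, 2 neighbours → 1 H
  atom 4: aromatic n, 2 neighbours → 0 H
  atom 5: aromatic c, 3 neighbours → 0 H
  atom 6: C, bond orders sum to 1 (valence 4) → 3 H
  atom 7: aromatic c, 3 neighbours → 0 H
  atom 8: aromatic c, 2 neighbours → 1 H
  atom 9: C, bond orders sum to 4 (valence 4) → 0 H
  atom 10: O, bond orders sum to 2 (valence 2) → 0 H
  atom 11: O, bond orders sum to 2 (valence 2) → 0 H
  atom 12: C, bond orders sum to 1 (valence 4) → 3 H
Totals → C:8, H:8, Br:1, N:1, O:2.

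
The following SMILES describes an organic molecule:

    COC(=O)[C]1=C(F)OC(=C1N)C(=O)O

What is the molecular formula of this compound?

C7H6FNO5

Walk through each heavy atom and fill implicit hydrogens from standard valence (C 4, N 3, O 2, S 2, halogen 1):
  atom 1: C, bond orders sum to 1 (valence 4) → 3 H
  atom 2: O, bond orders sum to 2 (valence 2) → 0 H
  atom 3: C, bond orders sum to 4 (valence 4) → 0 H
  atom 4: O, bond orders sum to 2 (valence 2) → 0 H
  atom 5: C with explicit H count 0
  atom 6: C, bond orders sum to 4 (valence 4) → 0 H
  atom 7: F (halogen, monovalent) → 0 H
  atom 8: O, bond orders sum to 2 (valence 2) → 0 H
  atom 9: C, bond orders sum to 4 (valence 4) → 0 H
  atom 10: C, bond orders sum to 4 (valence 4) → 0 H
  atom 11: N, bond orders sum to 1 (valence 3) → 2 H
  atom 12: C, bond orders sum to 4 (valence 4) → 0 H
  atom 13: O, bond orders sum to 2 (valence 2) → 0 H
  atom 14: O, bond orders sum to 1 (valence 2) → 1 H
Totals → C:7, H:6, F:1, N:1, O:5.
In Hill order: C7H6FNO5.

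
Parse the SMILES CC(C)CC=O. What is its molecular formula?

Walk through each heavy atom and fill implicit hydrogens from standard valence (C 4, N 3, O 2, S 2, halogen 1):
  atom 1: C, bond orders sum to 1 (valence 4) → 3 H
  atom 2: C, bond orders sum to 3 (valence 4) → 1 H
  atom 3: C, bond orders sum to 1 (valence 4) → 3 H
  atom 4: C, bond orders sum to 2 (valence 4) → 2 H
  atom 5: C, bond orders sum to 3 (valence 4) → 1 H
  atom 6: O, bond orders sum to 2 (valence 2) → 0 H
Totals → C:5, H:10, O:1.

C5H10O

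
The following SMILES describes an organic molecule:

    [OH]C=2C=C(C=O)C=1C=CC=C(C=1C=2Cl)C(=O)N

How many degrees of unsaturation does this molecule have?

Degree of unsaturation = (number of rings) + (number of π bonds).
Ring closures in the SMILES: 2.
π bonds: 7 double bonds (each 1 DoU) → 7 DoU from unsaturation.
Total DoU = 2 + 7 = 9.

9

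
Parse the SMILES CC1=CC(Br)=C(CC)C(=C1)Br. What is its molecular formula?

Walk through each heavy atom and fill implicit hydrogens from standard valence (C 4, N 3, O 2, S 2, halogen 1):
  atom 1: C, bond orders sum to 1 (valence 4) → 3 H
  atom 2: C, bond orders sum to 4 (valence 4) → 0 H
  atom 3: C, bond orders sum to 3 (valence 4) → 1 H
  atom 4: C, bond orders sum to 4 (valence 4) → 0 H
  atom 5: Br (halogen, monovalent) → 0 H
  atom 6: C, bond orders sum to 4 (valence 4) → 0 H
  atom 7: C, bond orders sum to 2 (valence 4) → 2 H
  atom 8: C, bond orders sum to 1 (valence 4) → 3 H
  atom 9: C, bond orders sum to 4 (valence 4) → 0 H
  atom 10: C, bond orders sum to 3 (valence 4) → 1 H
  atom 11: Br (halogen, monovalent) → 0 H
Totals → C:9, H:10, Br:2.

C9H10Br2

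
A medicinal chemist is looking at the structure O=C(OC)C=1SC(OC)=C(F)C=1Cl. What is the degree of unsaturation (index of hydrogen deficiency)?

4

Degree of unsaturation = (number of rings) + (number of π bonds).
Ring closures in the SMILES: 1.
π bonds: 3 double bonds (each 1 DoU) → 3 DoU from unsaturation.
Total DoU = 1 + 3 = 4.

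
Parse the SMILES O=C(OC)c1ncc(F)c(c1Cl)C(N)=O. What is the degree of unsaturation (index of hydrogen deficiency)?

6

Molecular formula: C8H6ClFN2O3.
DoU = (2C + 2 + N − H − X) / 2, where X is the halogen count and O/S are ignored.
    = (2·8 + 2 + 2 − 6 − 2) / 2 = 12 / 2 = 6.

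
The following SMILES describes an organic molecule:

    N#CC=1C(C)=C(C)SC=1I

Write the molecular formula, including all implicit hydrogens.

Walk through each heavy atom and fill implicit hydrogens from standard valence (C 4, N 3, O 2, S 2, halogen 1):
  atom 1: N, bond orders sum to 3 (valence 3) → 0 H
  atom 2: C, bond orders sum to 4 (valence 4) → 0 H
  atom 3: C, bond orders sum to 4 (valence 4) → 0 H
  atom 4: C, bond orders sum to 4 (valence 4) → 0 H
  atom 5: C, bond orders sum to 1 (valence 4) → 3 H
  atom 6: C, bond orders sum to 4 (valence 4) → 0 H
  atom 7: C, bond orders sum to 1 (valence 4) → 3 H
  atom 8: S, bond orders sum to 2 (valence 2) → 0 H
  atom 9: C, bond orders sum to 4 (valence 4) → 0 H
  atom 10: I (halogen, monovalent) → 0 H
Totals → C:7, H:6, I:1, N:1, S:1.
In Hill order: C7H6INS.

C7H6INS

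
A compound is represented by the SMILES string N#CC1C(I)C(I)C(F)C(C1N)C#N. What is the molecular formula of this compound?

Walk through each heavy atom and fill implicit hydrogens from standard valence (C 4, N 3, O 2, S 2, halogen 1):
  atom 1: N, bond orders sum to 3 (valence 3) → 0 H
  atom 2: C, bond orders sum to 4 (valence 4) → 0 H
  atom 3: C, bond orders sum to 3 (valence 4) → 1 H
  atom 4: C, bond orders sum to 3 (valence 4) → 1 H
  atom 5: I (halogen, monovalent) → 0 H
  atom 6: C, bond orders sum to 3 (valence 4) → 1 H
  atom 7: I (halogen, monovalent) → 0 H
  atom 8: C, bond orders sum to 3 (valence 4) → 1 H
  atom 9: F (halogen, monovalent) → 0 H
  atom 10: C, bond orders sum to 3 (valence 4) → 1 H
  atom 11: C, bond orders sum to 3 (valence 4) → 1 H
  atom 12: N, bond orders sum to 1 (valence 3) → 2 H
  atom 13: C, bond orders sum to 4 (valence 4) → 0 H
  atom 14: N, bond orders sum to 3 (valence 3) → 0 H
Totals → C:8, H:8, F:1, I:2, N:3.
In Hill order: C8H8FI2N3.

C8H8FI2N3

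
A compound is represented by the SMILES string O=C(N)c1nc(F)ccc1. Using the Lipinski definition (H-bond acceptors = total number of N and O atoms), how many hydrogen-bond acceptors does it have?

3

N atoms: 2; O atoms: 1.
Lipinski HBA = 2 + 1 = 3.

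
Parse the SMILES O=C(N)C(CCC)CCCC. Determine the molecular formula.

Walk through each heavy atom and fill implicit hydrogens from standard valence (C 4, N 3, O 2, S 2, halogen 1):
  atom 1: O, bond orders sum to 2 (valence 2) → 0 H
  atom 2: C, bond orders sum to 4 (valence 4) → 0 H
  atom 3: N, bond orders sum to 1 (valence 3) → 2 H
  atom 4: C, bond orders sum to 3 (valence 4) → 1 H
  atom 5: C, bond orders sum to 2 (valence 4) → 2 H
  atom 6: C, bond orders sum to 2 (valence 4) → 2 H
  atom 7: C, bond orders sum to 1 (valence 4) → 3 H
  atom 8: C, bond orders sum to 2 (valence 4) → 2 H
  atom 9: C, bond orders sum to 2 (valence 4) → 2 H
  atom 10: C, bond orders sum to 2 (valence 4) → 2 H
  atom 11: C, bond orders sum to 1 (valence 4) → 3 H
Totals → C:9, H:19, N:1, O:1.
In Hill order: C9H19NO.

C9H19NO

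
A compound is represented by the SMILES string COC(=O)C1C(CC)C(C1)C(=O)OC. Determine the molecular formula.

Walk through each heavy atom and fill implicit hydrogens from standard valence (C 4, N 3, O 2, S 2, halogen 1):
  atom 1: C, bond orders sum to 1 (valence 4) → 3 H
  atom 2: O, bond orders sum to 2 (valence 2) → 0 H
  atom 3: C, bond orders sum to 4 (valence 4) → 0 H
  atom 4: O, bond orders sum to 2 (valence 2) → 0 H
  atom 5: C, bond orders sum to 3 (valence 4) → 1 H
  atom 6: C, bond orders sum to 3 (valence 4) → 1 H
  atom 7: C, bond orders sum to 2 (valence 4) → 2 H
  atom 8: C, bond orders sum to 1 (valence 4) → 3 H
  atom 9: C, bond orders sum to 3 (valence 4) → 1 H
  atom 10: C, bond orders sum to 2 (valence 4) → 2 H
  atom 11: C, bond orders sum to 4 (valence 4) → 0 H
  atom 12: O, bond orders sum to 2 (valence 2) → 0 H
  atom 13: O, bond orders sum to 2 (valence 2) → 0 H
  atom 14: C, bond orders sum to 1 (valence 4) → 3 H
Totals → C:10, H:16, O:4.

C10H16O4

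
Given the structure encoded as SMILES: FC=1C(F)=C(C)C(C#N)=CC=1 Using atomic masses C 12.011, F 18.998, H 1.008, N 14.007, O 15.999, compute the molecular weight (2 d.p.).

153.13 g/mol

First, the molecular formula is C8H5F2N (counting implicit H from valence).
  C: 8 × 12.011 = 96.088
  F: 2 × 18.998 = 37.996
  H: 5 × 1.008 = 5.040
  N: 1 × 14.007 = 14.007
Sum: 8×12.011 + 2×18.998 + 5×1.008 + 1×14.007 = 153.131 → 153.13 g/mol.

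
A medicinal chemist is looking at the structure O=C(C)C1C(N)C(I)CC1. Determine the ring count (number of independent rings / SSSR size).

1

In SMILES, each pair of matching ring-closure digits denotes one ring-closing bond; the number of such bonds equals the number of independent rings.
Ring-closure bonds here: 1.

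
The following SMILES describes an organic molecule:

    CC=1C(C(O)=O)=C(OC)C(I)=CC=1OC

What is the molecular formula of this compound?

C10H11IO4

Walk through each heavy atom and fill implicit hydrogens from standard valence (C 4, N 3, O 2, S 2, halogen 1):
  atom 1: C, bond orders sum to 1 (valence 4) → 3 H
  atom 2: C, bond orders sum to 4 (valence 4) → 0 H
  atom 3: C, bond orders sum to 4 (valence 4) → 0 H
  atom 4: C, bond orders sum to 4 (valence 4) → 0 H
  atom 5: O, bond orders sum to 1 (valence 2) → 1 H
  atom 6: O, bond orders sum to 2 (valence 2) → 0 H
  atom 7: C, bond orders sum to 4 (valence 4) → 0 H
  atom 8: O, bond orders sum to 2 (valence 2) → 0 H
  atom 9: C, bond orders sum to 1 (valence 4) → 3 H
  atom 10: C, bond orders sum to 4 (valence 4) → 0 H
  atom 11: I (halogen, monovalent) → 0 H
  atom 12: C, bond orders sum to 3 (valence 4) → 1 H
  atom 13: C, bond orders sum to 4 (valence 4) → 0 H
  atom 14: O, bond orders sum to 2 (valence 2) → 0 H
  atom 15: C, bond orders sum to 1 (valence 4) → 3 H
Totals → C:10, H:11, I:1, O:4.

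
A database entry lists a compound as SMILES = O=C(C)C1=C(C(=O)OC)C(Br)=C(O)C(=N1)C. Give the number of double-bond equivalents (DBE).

Degree of unsaturation = (number of rings) + (number of π bonds).
Ring closures in the SMILES: 1.
π bonds: 5 double bonds (each 1 DoU) → 5 DoU from unsaturation.
Total DoU = 1 + 5 = 6.

6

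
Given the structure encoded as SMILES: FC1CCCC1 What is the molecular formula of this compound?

Walk through each heavy atom and fill implicit hydrogens from standard valence (C 4, N 3, O 2, S 2, halogen 1):
  atom 1: F (halogen, monovalent) → 0 H
  atom 2: C, bond orders sum to 3 (valence 4) → 1 H
  atom 3: C, bond orders sum to 2 (valence 4) → 2 H
  atom 4: C, bond orders sum to 2 (valence 4) → 2 H
  atom 5: C, bond orders sum to 2 (valence 4) → 2 H
  atom 6: C, bond orders sum to 2 (valence 4) → 2 H
Totals → C:5, H:9, F:1.
In Hill order: C5H9F.

C5H9F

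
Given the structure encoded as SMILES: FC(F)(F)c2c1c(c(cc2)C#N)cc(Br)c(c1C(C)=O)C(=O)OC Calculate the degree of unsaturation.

Molecular formula: C16H9BrF3NO3.
DoU = (2C + 2 + N − H − X) / 2, where X is the halogen count and O/S are ignored.
    = (2·16 + 2 + 1 − 9 − 4) / 2 = 22 / 2 = 11.

11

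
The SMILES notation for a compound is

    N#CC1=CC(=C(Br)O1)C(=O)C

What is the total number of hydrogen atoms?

Walk through each heavy atom and fill implicit hydrogens from standard valence (C 4, N 3, O 2, S 2, halogen 1):
  atom 1: N, bond orders sum to 3 (valence 3) → 0 H
  atom 2: C, bond orders sum to 4 (valence 4) → 0 H
  atom 3: C, bond orders sum to 4 (valence 4) → 0 H
  atom 4: C, bond orders sum to 3 (valence 4) → 1 H
  atom 5: C, bond orders sum to 4 (valence 4) → 0 H
  atom 6: C, bond orders sum to 4 (valence 4) → 0 H
  atom 7: Br (halogen, monovalent) → 0 H
  atom 8: O, bond orders sum to 2 (valence 2) → 0 H
  atom 9: C, bond orders sum to 4 (valence 4) → 0 H
  atom 10: O, bond orders sum to 2 (valence 2) → 0 H
  atom 11: C, bond orders sum to 1 (valence 4) → 3 H
Total hydrogens: 4.

4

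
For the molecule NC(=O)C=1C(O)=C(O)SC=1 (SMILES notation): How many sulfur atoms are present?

Scan the SMILES for S atoms (remember two-letter symbols like Cl and Br are single atoms).
Sulfur count: 1.

1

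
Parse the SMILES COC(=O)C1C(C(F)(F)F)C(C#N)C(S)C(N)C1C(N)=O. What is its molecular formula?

C11H14F3N3O3S

Walk through each heavy atom and fill implicit hydrogens from standard valence (C 4, N 3, O 2, S 2, halogen 1):
  atom 1: C, bond orders sum to 1 (valence 4) → 3 H
  atom 2: O, bond orders sum to 2 (valence 2) → 0 H
  atom 3: C, bond orders sum to 4 (valence 4) → 0 H
  atom 4: O, bond orders sum to 2 (valence 2) → 0 H
  atom 5: C, bond orders sum to 3 (valence 4) → 1 H
  atom 6: C, bond orders sum to 3 (valence 4) → 1 H
  atom 7: C, bond orders sum to 4 (valence 4) → 0 H
  atom 8: F (halogen, monovalent) → 0 H
  atom 9: F (halogen, monovalent) → 0 H
  atom 10: F (halogen, monovalent) → 0 H
  atom 11: C, bond orders sum to 3 (valence 4) → 1 H
  atom 12: C, bond orders sum to 4 (valence 4) → 0 H
  atom 13: N, bond orders sum to 3 (valence 3) → 0 H
  atom 14: C, bond orders sum to 3 (valence 4) → 1 H
  atom 15: S, bond orders sum to 1 (valence 2) → 1 H
  atom 16: C, bond orders sum to 3 (valence 4) → 1 H
  atom 17: N, bond orders sum to 1 (valence 3) → 2 H
  atom 18: C, bond orders sum to 3 (valence 4) → 1 H
  atom 19: C, bond orders sum to 4 (valence 4) → 0 H
  atom 20: N, bond orders sum to 1 (valence 3) → 2 H
  atom 21: O, bond orders sum to 2 (valence 2) → 0 H
Totals → C:11, H:14, F:3, N:3, O:3, S:1.
In Hill order: C11H14F3N3O3S.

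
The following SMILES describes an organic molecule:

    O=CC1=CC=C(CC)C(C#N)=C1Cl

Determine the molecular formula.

Walk through each heavy atom and fill implicit hydrogens from standard valence (C 4, N 3, O 2, S 2, halogen 1):
  atom 1: O, bond orders sum to 2 (valence 2) → 0 H
  atom 2: C, bond orders sum to 3 (valence 4) → 1 H
  atom 3: C, bond orders sum to 4 (valence 4) → 0 H
  atom 4: C, bond orders sum to 3 (valence 4) → 1 H
  atom 5: C, bond orders sum to 3 (valence 4) → 1 H
  atom 6: C, bond orders sum to 4 (valence 4) → 0 H
  atom 7: C, bond orders sum to 2 (valence 4) → 2 H
  atom 8: C, bond orders sum to 1 (valence 4) → 3 H
  atom 9: C, bond orders sum to 4 (valence 4) → 0 H
  atom 10: C, bond orders sum to 4 (valence 4) → 0 H
  atom 11: N, bond orders sum to 3 (valence 3) → 0 H
  atom 12: C, bond orders sum to 4 (valence 4) → 0 H
  atom 13: Cl (halogen, monovalent) → 0 H
Totals → C:10, H:8, Cl:1, N:1, O:1.
In Hill order: C10H8ClNO.

C10H8ClNO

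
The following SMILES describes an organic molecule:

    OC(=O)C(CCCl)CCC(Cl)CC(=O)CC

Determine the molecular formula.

Walk through each heavy atom and fill implicit hydrogens from standard valence (C 4, N 3, O 2, S 2, halogen 1):
  atom 1: O, bond orders sum to 1 (valence 2) → 1 H
  atom 2: C, bond orders sum to 4 (valence 4) → 0 H
  atom 3: O, bond orders sum to 2 (valence 2) → 0 H
  atom 4: C, bond orders sum to 3 (valence 4) → 1 H
  atom 5: C, bond orders sum to 2 (valence 4) → 2 H
  atom 6: C, bond orders sum to 2 (valence 4) → 2 H
  atom 7: Cl (halogen, monovalent) → 0 H
  atom 8: C, bond orders sum to 2 (valence 4) → 2 H
  atom 9: C, bond orders sum to 2 (valence 4) → 2 H
  atom 10: C, bond orders sum to 3 (valence 4) → 1 H
  atom 11: Cl (halogen, monovalent) → 0 H
  atom 12: C, bond orders sum to 2 (valence 4) → 2 H
  atom 13: C, bond orders sum to 4 (valence 4) → 0 H
  atom 14: O, bond orders sum to 2 (valence 2) → 0 H
  atom 15: C, bond orders sum to 2 (valence 4) → 2 H
  atom 16: C, bond orders sum to 1 (valence 4) → 3 H
Totals → C:11, H:18, Cl:2, O:3.
In Hill order: C11H18Cl2O3.

C11H18Cl2O3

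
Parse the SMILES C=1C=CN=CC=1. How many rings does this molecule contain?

1

In SMILES, each pair of matching ring-closure digits denotes one ring-closing bond; the number of such bonds equals the number of independent rings.
Ring-closure bonds here: 1.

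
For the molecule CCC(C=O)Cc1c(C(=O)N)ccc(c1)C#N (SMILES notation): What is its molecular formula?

C13H14N2O2

Walk through each heavy atom and fill implicit hydrogens from standard valence (C 4, N 3, O 2, S 2, halogen 1); for lowercase aromatic atoms, an aromatic c carries 1 H when it has two neighbours and 0 H with three, and aromatic n carries 0 H:
  atom 1: C, bond orders sum to 1 (valence 4) → 3 H
  atom 2: C, bond orders sum to 2 (valence 4) → 2 H
  atom 3: C, bond orders sum to 3 (valence 4) → 1 H
  atom 4: C, bond orders sum to 3 (valence 4) → 1 H
  atom 5: O, bond orders sum to 2 (valence 2) → 0 H
  atom 6: C, bond orders sum to 2 (valence 4) → 2 H
  atom 7: aromatic c, 3 neighbours → 0 H
  atom 8: aromatic c, 3 neighbours → 0 H
  atom 9: C, bond orders sum to 4 (valence 4) → 0 H
  atom 10: O, bond orders sum to 2 (valence 2) → 0 H
  atom 11: N, bond orders sum to 1 (valence 3) → 2 H
  atom 12: aromatic c, 2 neighbours → 1 H
  atom 13: aromatic c, 2 neighbours → 1 H
  atom 14: aromatic c, 3 neighbours → 0 H
  atom 15: aromatic c, 2 neighbours → 1 H
  atom 16: C, bond orders sum to 4 (valence 4) → 0 H
  atom 17: N, bond orders sum to 3 (valence 3) → 0 H
Totals → C:13, H:14, N:2, O:2.
In Hill order: C13H14N2O2.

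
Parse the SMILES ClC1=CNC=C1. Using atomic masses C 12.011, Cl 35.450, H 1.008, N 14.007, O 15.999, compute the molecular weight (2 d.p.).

First, the molecular formula is C4H4ClN (counting implicit H from valence).
  C: 4 × 12.011 = 48.044
  Cl: 1 × 35.450 = 35.450
  H: 4 × 1.008 = 4.032
  N: 1 × 14.007 = 14.007
Sum: 4×12.011 + 1×35.450 + 4×1.008 + 1×14.007 = 101.533 → 101.53 g/mol.

101.53 g/mol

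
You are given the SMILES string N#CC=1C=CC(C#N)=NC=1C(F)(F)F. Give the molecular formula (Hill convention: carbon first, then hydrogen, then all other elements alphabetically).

C8H2F3N3

Walk through each heavy atom and fill implicit hydrogens from standard valence (C 4, N 3, O 2, S 2, halogen 1):
  atom 1: N, bond orders sum to 3 (valence 3) → 0 H
  atom 2: C, bond orders sum to 4 (valence 4) → 0 H
  atom 3: C, bond orders sum to 4 (valence 4) → 0 H
  atom 4: C, bond orders sum to 3 (valence 4) → 1 H
  atom 5: C, bond orders sum to 3 (valence 4) → 1 H
  atom 6: C, bond orders sum to 4 (valence 4) → 0 H
  atom 7: C, bond orders sum to 4 (valence 4) → 0 H
  atom 8: N, bond orders sum to 3 (valence 3) → 0 H
  atom 9: N, bond orders sum to 3 (valence 3) → 0 H
  atom 10: C, bond orders sum to 4 (valence 4) → 0 H
  atom 11: C, bond orders sum to 4 (valence 4) → 0 H
  atom 12: F (halogen, monovalent) → 0 H
  atom 13: F (halogen, monovalent) → 0 H
  atom 14: F (halogen, monovalent) → 0 H
Totals → C:8, H:2, F:3, N:3.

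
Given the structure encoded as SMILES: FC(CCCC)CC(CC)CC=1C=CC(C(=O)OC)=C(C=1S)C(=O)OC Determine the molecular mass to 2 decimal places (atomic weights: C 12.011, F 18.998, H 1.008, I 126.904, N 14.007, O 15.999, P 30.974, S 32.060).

First, the molecular formula is C20H29FO4S (counting implicit H from valence).
  C: 20 × 12.011 = 240.220
  F: 1 × 18.998 = 18.998
  H: 29 × 1.008 = 29.232
  O: 4 × 15.999 = 63.996
  S: 1 × 32.060 = 32.060
Sum: 20×12.011 + 1×18.998 + 29×1.008 + 4×15.999 + 1×32.060 = 384.506 → 384.51 g/mol.

384.51 g/mol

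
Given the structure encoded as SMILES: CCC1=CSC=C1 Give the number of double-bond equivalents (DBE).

Molecular formula: C6H8S.
DoU = (2C + 2 + N − H − X) / 2, where X is the halogen count and O/S are ignored.
    = (2·6 + 2 + 0 − 8 − 0) / 2 = 6 / 2 = 3.

3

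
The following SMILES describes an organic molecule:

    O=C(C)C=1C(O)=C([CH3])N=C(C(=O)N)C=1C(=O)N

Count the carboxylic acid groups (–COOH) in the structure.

Scan the SMILES for the carboxylic acid motif — none present.
Groups that are present: 2 amide, 1 hydroxyl, 1 ketone.

0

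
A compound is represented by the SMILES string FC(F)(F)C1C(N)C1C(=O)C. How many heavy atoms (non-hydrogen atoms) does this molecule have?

Every atom symbol written in the SMILES (organic subset) is one heavy atom; implicit H are not written.
Heavy atoms by element → C:6, F:3, N:1, O:1.
Total: 11.

11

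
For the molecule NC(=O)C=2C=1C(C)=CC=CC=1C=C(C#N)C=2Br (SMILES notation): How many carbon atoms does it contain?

13

Count every carbon token in the SMILES (each C, including those in ring-closure positions and inside branches).
Carbon count: 13.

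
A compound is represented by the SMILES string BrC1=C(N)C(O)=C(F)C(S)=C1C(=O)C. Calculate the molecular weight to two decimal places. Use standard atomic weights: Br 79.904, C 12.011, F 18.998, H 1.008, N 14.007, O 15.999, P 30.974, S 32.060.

First, the molecular formula is C8H7BrFNO2S (counting implicit H from valence).
  Br: 1 × 79.904 = 79.904
  C: 8 × 12.011 = 96.088
  F: 1 × 18.998 = 18.998
  H: 7 × 1.008 = 7.056
  N: 1 × 14.007 = 14.007
  O: 2 × 15.999 = 31.998
  S: 1 × 32.060 = 32.060
Sum: 1×79.904 + 8×12.011 + 1×18.998 + 7×1.008 + 1×14.007 + 2×15.999 + 1×32.060 = 280.111 → 280.11 g/mol.

280.11 g/mol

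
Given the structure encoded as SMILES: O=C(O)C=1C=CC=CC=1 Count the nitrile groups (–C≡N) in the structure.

0

Scan the SMILES for the nitrile motif — none present.
Groups that are present: 1 carboxylic acid.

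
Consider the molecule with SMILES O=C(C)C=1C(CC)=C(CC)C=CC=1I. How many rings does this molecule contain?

1

In SMILES, each pair of matching ring-closure digits denotes one ring-closing bond; the number of such bonds equals the number of independent rings.
Ring-closure bonds here: 1.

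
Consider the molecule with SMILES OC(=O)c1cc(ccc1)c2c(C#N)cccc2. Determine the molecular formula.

C14H9NO2

Walk through each heavy atom and fill implicit hydrogens from standard valence (C 4, N 3, O 2, S 2, halogen 1); for lowercase aromatic atoms, an aromatic c carries 1 H when it has two neighbours and 0 H with three, and aromatic n carries 0 H:
  atom 1: O, bond orders sum to 1 (valence 2) → 1 H
  atom 2: C, bond orders sum to 4 (valence 4) → 0 H
  atom 3: O, bond orders sum to 2 (valence 2) → 0 H
  atom 4: aromatic c, 3 neighbours → 0 H
  atom 5: aromatic c, 2 neighbours → 1 H
  atom 6: aromatic c, 3 neighbours → 0 H
  atom 7: aromatic c, 2 neighbours → 1 H
  atom 8: aromatic c, 2 neighbours → 1 H
  atom 9: aromatic c, 2 neighbours → 1 H
  atom 10: aromatic c, 3 neighbours → 0 H
  atom 11: aromatic c, 3 neighbours → 0 H
  atom 12: C, bond orders sum to 4 (valence 4) → 0 H
  atom 13: N, bond orders sum to 3 (valence 3) → 0 H
  atom 14: aromatic c, 2 neighbours → 1 H
  atom 15: aromatic c, 2 neighbours → 1 H
  atom 16: aromatic c, 2 neighbours → 1 H
  atom 17: aromatic c, 2 neighbours → 1 H
Totals → C:14, H:9, N:1, O:2.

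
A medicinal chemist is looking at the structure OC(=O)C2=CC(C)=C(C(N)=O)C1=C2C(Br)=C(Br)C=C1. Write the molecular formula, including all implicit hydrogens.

C13H9Br2NO3

Walk through each heavy atom and fill implicit hydrogens from standard valence (C 4, N 3, O 2, S 2, halogen 1):
  atom 1: O, bond orders sum to 1 (valence 2) → 1 H
  atom 2: C, bond orders sum to 4 (valence 4) → 0 H
  atom 3: O, bond orders sum to 2 (valence 2) → 0 H
  atom 4: C, bond orders sum to 4 (valence 4) → 0 H
  atom 5: C, bond orders sum to 3 (valence 4) → 1 H
  atom 6: C, bond orders sum to 4 (valence 4) → 0 H
  atom 7: C, bond orders sum to 1 (valence 4) → 3 H
  atom 8: C, bond orders sum to 4 (valence 4) → 0 H
  atom 9: C, bond orders sum to 4 (valence 4) → 0 H
  atom 10: N, bond orders sum to 1 (valence 3) → 2 H
  atom 11: O, bond orders sum to 2 (valence 2) → 0 H
  atom 12: C, bond orders sum to 4 (valence 4) → 0 H
  atom 13: C, bond orders sum to 4 (valence 4) → 0 H
  atom 14: C, bond orders sum to 4 (valence 4) → 0 H
  atom 15: Br (halogen, monovalent) → 0 H
  atom 16: C, bond orders sum to 4 (valence 4) → 0 H
  atom 17: Br (halogen, monovalent) → 0 H
  atom 18: C, bond orders sum to 3 (valence 4) → 1 H
  atom 19: C, bond orders sum to 3 (valence 4) → 1 H
Totals → C:13, H:9, Br:2, N:1, O:3.
In Hill order: C13H9Br2NO3.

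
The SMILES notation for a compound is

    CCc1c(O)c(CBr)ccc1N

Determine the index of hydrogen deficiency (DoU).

4

Molecular formula: C9H12BrNO.
DoU = (2C + 2 + N − H − X) / 2, where X is the halogen count and O/S are ignored.
    = (2·9 + 2 + 1 − 12 − 1) / 2 = 8 / 2 = 4.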